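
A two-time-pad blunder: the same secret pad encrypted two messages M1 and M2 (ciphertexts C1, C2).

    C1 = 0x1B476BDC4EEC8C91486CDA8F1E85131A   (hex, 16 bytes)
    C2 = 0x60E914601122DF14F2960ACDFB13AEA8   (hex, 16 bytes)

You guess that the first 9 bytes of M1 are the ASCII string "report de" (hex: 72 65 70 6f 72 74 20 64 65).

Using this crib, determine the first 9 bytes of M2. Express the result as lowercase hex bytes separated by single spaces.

09 cb 0f d3 2d ba 73 e1 df

First, C1 ⊕ C2 = (M1 ⊕ K) ⊕ (M2 ⊕ K) = M1 ⊕ M2, so the key drops out. Then M2 = (M1 ⊕ M2) ⊕ M1 over the first 9 bytes.
byte 0: (1b xor 60) xor 72 = 7b xor 72 = 09
byte 1: (47 xor e9) xor 65 = ae xor 65 = cb
byte 2: (6b xor 14) xor 70 = 7f xor 70 = 0f
byte 3: (dc xor 60) xor 6f = bc xor 6f = d3
byte 4: (4e xor 11) xor 72 = 5f xor 72 = 2d
byte 5: (ec xor 22) xor 74 = ce xor 74 = ba
byte 6: (8c xor df) xor 20 = 53 xor 20 = 73
byte 7: (91 xor 14) xor 64 = 85 xor 64 = e1
byte 8: (48 xor f2) xor 65 = ba xor 65 = df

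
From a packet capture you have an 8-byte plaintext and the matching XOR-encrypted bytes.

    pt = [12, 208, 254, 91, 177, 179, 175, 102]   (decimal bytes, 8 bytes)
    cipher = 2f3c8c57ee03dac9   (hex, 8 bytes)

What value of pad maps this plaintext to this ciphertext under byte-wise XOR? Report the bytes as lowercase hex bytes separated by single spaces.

Since cipher = pt ⊕ pad, XORing both sides with pt gives pad = pt ⊕ cipher.
0c XOR 2f = 23
d0 XOR 3c = ec
fe XOR 8c = 72
5b XOR 57 = 0c
b1 XOR ee = 5f
b3 XOR 03 = b0
af XOR da = 75
66 XOR c9 = af

23 ec 72 0c 5f b0 75 af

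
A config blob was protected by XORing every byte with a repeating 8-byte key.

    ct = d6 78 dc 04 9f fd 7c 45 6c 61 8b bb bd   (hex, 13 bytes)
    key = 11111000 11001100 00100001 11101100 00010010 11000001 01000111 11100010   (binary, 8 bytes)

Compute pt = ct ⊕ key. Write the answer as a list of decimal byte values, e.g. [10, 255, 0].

The 8-byte key repeats, so the effective keystream is f8 cc 21 ec 12 c1 47 e2 f8 cc 21 ec 12.
byte 0: d6 XOR f8 = 2e
byte 1: 78 XOR cc = b4
byte 2: dc XOR 21 = fd
byte 3: 04 XOR ec = e8
byte 4: 9f XOR 12 = 8d
byte 5: fd XOR c1 = 3c
byte 6: 7c XOR 47 = 3b
byte 7: 45 XOR e2 = a7
byte 8: 6c XOR f8 = 94
byte 9: 61 XOR cc = ad
byte 10: 8b XOR 21 = aa
byte 11: bb XOR ec = 57
byte 12: bd XOR 12 = af

[46, 180, 253, 232, 141, 60, 59, 167, 148, 173, 170, 87, 175]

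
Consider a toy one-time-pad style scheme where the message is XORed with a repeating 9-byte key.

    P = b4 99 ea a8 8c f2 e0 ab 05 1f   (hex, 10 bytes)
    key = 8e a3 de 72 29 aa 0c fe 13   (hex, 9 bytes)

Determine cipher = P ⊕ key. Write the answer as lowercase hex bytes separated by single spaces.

The 9-byte key repeats, so the effective keystream is 8e a3 de 72 29 aa 0c fe 13 8e.
byte 0: 180 ⊕ 142 =  58
byte 1: 153 ⊕ 163 =  58
byte 2: 234 ⊕ 222 =  52
byte 3: 168 ⊕ 114 = 218
byte 4: 140 ⊕  41 = 165
byte 5: 242 ⊕ 170 =  88
byte 6: 224 ⊕  12 = 236
byte 7: 171 ⊕ 254 =  85
byte 8:   5 ⊕  19 =  22
byte 9:  31 ⊕ 142 = 145

3a 3a 34 da a5 58 ec 55 16 91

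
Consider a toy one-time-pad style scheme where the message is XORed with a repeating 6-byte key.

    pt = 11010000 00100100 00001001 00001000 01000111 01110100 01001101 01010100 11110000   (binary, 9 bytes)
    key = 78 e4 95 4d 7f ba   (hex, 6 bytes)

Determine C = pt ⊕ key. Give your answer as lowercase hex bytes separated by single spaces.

a8 c0 9c 45 38 ce 35 b0 65

The 6-byte key repeats, so the effective keystream is 78 e4 95 4d 7f ba 78 e4 95.
byte 0: 208 xor 120 = 168
byte 1:  36 xor 228 = 192
byte 2:   9 xor 149 = 156
byte 3:   8 xor  77 =  69
byte 4:  71 xor 127 =  56
byte 5: 116 xor 186 = 206
byte 6:  77 xor 120 =  53
byte 7:  84 xor 228 = 176
byte 8: 240 xor 149 = 101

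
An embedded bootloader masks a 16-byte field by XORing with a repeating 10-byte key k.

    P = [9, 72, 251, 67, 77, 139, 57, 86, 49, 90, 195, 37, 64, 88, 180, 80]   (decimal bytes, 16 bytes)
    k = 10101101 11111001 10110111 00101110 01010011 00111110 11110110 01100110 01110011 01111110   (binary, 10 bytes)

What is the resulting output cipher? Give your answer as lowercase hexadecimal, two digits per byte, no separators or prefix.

a4b14c6d1eb5cf3042246edcf776e76e

The 10-byte key repeats, so the effective keystream is ad f9 b7 2e 53 3e f6 66 73 7e ad f9 b7 2e 53 3e.
byte 0:   9 XOR 173 = 164
byte 1:  72 XOR 249 = 177
byte 2: 251 XOR 183 =  76
byte 3:  67 XOR  46 = 109
byte 4:  77 XOR  83 =  30
byte 5: 139 XOR  62 = 181
byte 6:  57 XOR 246 = 207
byte 7:  86 XOR 102 =  48
byte 8:  49 XOR 115 =  66
byte 9:  90 XOR 126 =  36
byte 10: 195 XOR 173 = 110
byte 11:  37 XOR 249 = 220
byte 12:  64 XOR 183 = 247
byte 13:  88 XOR  46 = 118
byte 14: 180 XOR  83 = 231
byte 15:  80 XOR  62 = 110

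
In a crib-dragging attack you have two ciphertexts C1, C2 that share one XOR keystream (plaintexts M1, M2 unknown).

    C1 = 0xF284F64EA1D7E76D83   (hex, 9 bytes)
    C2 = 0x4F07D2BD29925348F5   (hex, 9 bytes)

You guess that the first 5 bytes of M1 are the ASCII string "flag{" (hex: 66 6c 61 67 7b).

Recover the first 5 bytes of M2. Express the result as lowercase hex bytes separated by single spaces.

db ef 45 94 f3

First, C1 ⊕ C2 = (M1 ⊕ K) ⊕ (M2 ⊕ K) = M1 ⊕ M2, so the key drops out. Then M2 = (M1 ⊕ M2) ⊕ M1 over the first 5 bytes.
byte 0: (f2 ^ 4f) ^ 66 = bd ^ 66 = db
byte 1: (84 ^ 07) ^ 6c = 83 ^ 6c = ef
byte 2: (f6 ^ d2) ^ 61 = 24 ^ 61 = 45
byte 3: (4e ^ bd) ^ 67 = f3 ^ 67 = 94
byte 4: (a1 ^ 29) ^ 7b = 88 ^ 7b = f3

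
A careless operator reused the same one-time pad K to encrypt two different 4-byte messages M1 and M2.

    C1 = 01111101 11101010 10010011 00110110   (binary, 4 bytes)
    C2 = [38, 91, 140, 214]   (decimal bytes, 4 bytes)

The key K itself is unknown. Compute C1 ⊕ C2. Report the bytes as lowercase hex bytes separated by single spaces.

5b b1 1f e0

C1 ⊕ C2 = (M1 ⊕ K) ⊕ (M2 ⊕ K) = M1 ⊕ M2 — the shared key cancels under XOR.
125 xor  38 =  91
234 xor  91 = 177
147 xor 140 =  31
 54 xor 214 = 224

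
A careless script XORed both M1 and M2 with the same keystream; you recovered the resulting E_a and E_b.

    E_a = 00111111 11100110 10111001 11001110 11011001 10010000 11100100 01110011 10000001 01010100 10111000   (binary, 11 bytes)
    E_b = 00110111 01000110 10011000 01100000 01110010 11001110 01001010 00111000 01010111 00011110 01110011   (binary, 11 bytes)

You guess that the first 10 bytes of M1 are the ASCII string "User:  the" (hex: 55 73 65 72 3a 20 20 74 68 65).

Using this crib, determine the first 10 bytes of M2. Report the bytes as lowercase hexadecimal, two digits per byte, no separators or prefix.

First, E_a ⊕ E_b = (M1 ⊕ K) ⊕ (M2 ⊕ K) = M1 ⊕ M2, so the key drops out. Then M2 = (M1 ⊕ M2) ⊕ M1 over the first 10 bytes.
byte 0: (3f ^ 37) ^ 55 = 08 ^ 55 = 5d
byte 1: (e6 ^ 46) ^ 73 = a0 ^ 73 = d3
byte 2: (b9 ^ 98) ^ 65 = 21 ^ 65 = 44
byte 3: (ce ^ 60) ^ 72 = ae ^ 72 = dc
byte 4: (d9 ^ 72) ^ 3a = ab ^ 3a = 91
byte 5: (90 ^ ce) ^ 20 = 5e ^ 20 = 7e
byte 6: (e4 ^ 4a) ^ 20 = ae ^ 20 = 8e
byte 7: (73 ^ 38) ^ 74 = 4b ^ 74 = 3f
byte 8: (81 ^ 57) ^ 68 = d6 ^ 68 = be
byte 9: (54 ^ 1e) ^ 65 = 4a ^ 65 = 2f

5dd344dc917e8e3fbe2f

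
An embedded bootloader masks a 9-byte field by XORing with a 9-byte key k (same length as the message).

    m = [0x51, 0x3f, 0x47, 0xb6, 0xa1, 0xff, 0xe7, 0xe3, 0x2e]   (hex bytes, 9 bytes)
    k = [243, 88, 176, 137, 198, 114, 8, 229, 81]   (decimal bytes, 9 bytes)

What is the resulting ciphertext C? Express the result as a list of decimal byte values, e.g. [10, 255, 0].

XOR is its own inverse, so applying the key byte-wise gives the result directly.
51 xor f3 = a2
3f xor 58 = 67
47 xor b0 = f7
b6 xor 89 = 3f
a1 xor c6 = 67
ff xor 72 = 8d
e7 xor 08 = ef
e3 xor e5 = 06
2e xor 51 = 7f

[162, 103, 247, 63, 103, 141, 239, 6, 127]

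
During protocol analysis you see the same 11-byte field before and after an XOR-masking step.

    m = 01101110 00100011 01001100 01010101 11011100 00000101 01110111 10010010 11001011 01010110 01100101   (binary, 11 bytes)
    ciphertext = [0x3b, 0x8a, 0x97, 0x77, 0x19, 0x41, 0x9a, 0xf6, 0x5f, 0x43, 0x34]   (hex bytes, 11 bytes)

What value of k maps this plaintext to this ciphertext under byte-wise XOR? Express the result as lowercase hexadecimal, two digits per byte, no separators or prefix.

55a9db22c544ed64941551

Since ciphertext = m ⊕ k, XORing both sides with m gives k = m ⊕ ciphertext.
01101110 ^ 00111011 = 01010101
00100011 ^ 10001010 = 10101001
01001100 ^ 10010111 = 11011011
01010101 ^ 01110111 = 00100010
11011100 ^ 00011001 = 11000101
00000101 ^ 01000001 = 01000100
01110111 ^ 10011010 = 11101101
10010010 ^ 11110110 = 01100100
11001011 ^ 01011111 = 10010100
01010110 ^ 01000011 = 00010101
01100101 ^ 00110100 = 01010001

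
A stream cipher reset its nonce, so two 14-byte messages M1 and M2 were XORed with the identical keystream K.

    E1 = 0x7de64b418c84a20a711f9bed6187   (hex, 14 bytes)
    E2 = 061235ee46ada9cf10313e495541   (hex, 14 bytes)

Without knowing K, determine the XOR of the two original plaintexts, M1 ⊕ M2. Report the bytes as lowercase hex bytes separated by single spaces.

E1 ⊕ E2 = (M1 ⊕ K) ⊕ (M2 ⊕ K) = M1 ⊕ M2 — the shared key cancels under XOR.
byte 0: 125 ⊕   6 = 123
byte 1: 230 ⊕  18 = 244
byte 2:  75 ⊕  53 = 126
byte 3:  65 ⊕ 238 = 175
byte 4: 140 ⊕  70 = 202
byte 5: 132 ⊕ 173 =  41
byte 6: 162 ⊕ 169 =  11
byte 7:  10 ⊕ 207 = 197
byte 8: 113 ⊕  16 =  97
byte 9:  31 ⊕  49 =  46
byte 10: 155 ⊕  62 = 165
byte 11: 237 ⊕  73 = 164
byte 12:  97 ⊕  85 =  52
byte 13: 135 ⊕  65 = 198

7b f4 7e af ca 29 0b c5 61 2e a5 a4 34 c6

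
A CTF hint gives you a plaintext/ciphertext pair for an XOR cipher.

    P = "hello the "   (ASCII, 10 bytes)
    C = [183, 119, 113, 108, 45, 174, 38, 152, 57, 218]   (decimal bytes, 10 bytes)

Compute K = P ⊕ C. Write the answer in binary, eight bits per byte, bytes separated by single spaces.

11011111 00010010 00011101 00000000 01000010 10001110 01010010 11110000 01011100 11111010

Since C = P ⊕ K, XORing both sides with P gives K = P ⊕ C.
byte 0: 68 ^ b7 = df
byte 1: 65 ^ 77 = 12
byte 2: 6c ^ 71 = 1d
byte 3: 6c ^ 6c = 00
byte 4: 6f ^ 2d = 42
byte 5: 20 ^ ae = 8e
byte 6: 74 ^ 26 = 52
byte 7: 68 ^ 98 = f0
byte 8: 65 ^ 39 = 5c
byte 9: 20 ^ da = fa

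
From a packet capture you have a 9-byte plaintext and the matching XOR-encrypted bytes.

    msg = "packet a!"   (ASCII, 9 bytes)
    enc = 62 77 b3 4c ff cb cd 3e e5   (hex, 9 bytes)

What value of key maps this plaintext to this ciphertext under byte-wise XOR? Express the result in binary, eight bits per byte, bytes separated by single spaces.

Since enc = msg ⊕ key, XORing both sides with msg gives key = msg ⊕ enc.
byte 0: 70 xor 62 = 12
byte 1: 61 xor 77 = 16
byte 2: 63 xor b3 = d0
byte 3: 6b xor 4c = 27
byte 4: 65 xor ff = 9a
byte 5: 74 xor cb = bf
byte 6: 20 xor cd = ed
byte 7: 61 xor 3e = 5f
byte 8: 21 xor e5 = c4

00010010 00010110 11010000 00100111 10011010 10111111 11101101 01011111 11000100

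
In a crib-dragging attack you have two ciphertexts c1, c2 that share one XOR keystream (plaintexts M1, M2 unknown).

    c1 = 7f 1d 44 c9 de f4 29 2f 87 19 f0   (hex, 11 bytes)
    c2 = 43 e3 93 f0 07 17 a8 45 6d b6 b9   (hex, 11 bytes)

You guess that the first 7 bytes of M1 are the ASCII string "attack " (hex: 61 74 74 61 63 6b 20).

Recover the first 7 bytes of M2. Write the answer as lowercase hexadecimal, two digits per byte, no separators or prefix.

5d8aa358ba88a1

First, c1 ⊕ c2 = (M1 ⊕ K) ⊕ (M2 ⊕ K) = M1 ⊕ M2, so the key drops out. Then M2 = (M1 ⊕ M2) ⊕ M1 over the first 7 bytes.
byte 0: (7f XOR 43) XOR 61 = 3c XOR 61 = 5d
byte 1: (1d XOR e3) XOR 74 = fe XOR 74 = 8a
byte 2: (44 XOR 93) XOR 74 = d7 XOR 74 = a3
byte 3: (c9 XOR f0) XOR 61 = 39 XOR 61 = 58
byte 4: (de XOR 07) XOR 63 = d9 XOR 63 = ba
byte 5: (f4 XOR 17) XOR 6b = e3 XOR 6b = 88
byte 6: (29 XOR a8) XOR 20 = 81 XOR 20 = a1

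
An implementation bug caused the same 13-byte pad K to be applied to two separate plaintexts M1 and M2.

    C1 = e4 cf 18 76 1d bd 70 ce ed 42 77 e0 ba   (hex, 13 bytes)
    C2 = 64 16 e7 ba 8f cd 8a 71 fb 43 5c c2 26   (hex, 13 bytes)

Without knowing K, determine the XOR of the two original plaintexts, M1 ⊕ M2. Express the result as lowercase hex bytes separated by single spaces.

C1 ⊕ C2 = (M1 ⊕ K) ⊕ (M2 ⊕ K) = M1 ⊕ M2 — the shared key cancels under XOR.
byte 0: e4 ⊕ 64 = 80
byte 1: cf ⊕ 16 = d9
byte 2: 18 ⊕ e7 = ff
byte 3: 76 ⊕ ba = cc
byte 4: 1d ⊕ 8f = 92
byte 5: bd ⊕ cd = 70
byte 6: 70 ⊕ 8a = fa
byte 7: ce ⊕ 71 = bf
byte 8: ed ⊕ fb = 16
byte 9: 42 ⊕ 43 = 01
byte 10: 77 ⊕ 5c = 2b
byte 11: e0 ⊕ c2 = 22
byte 12: ba ⊕ 26 = 9c

80 d9 ff cc 92 70 fa bf 16 01 2b 22 9c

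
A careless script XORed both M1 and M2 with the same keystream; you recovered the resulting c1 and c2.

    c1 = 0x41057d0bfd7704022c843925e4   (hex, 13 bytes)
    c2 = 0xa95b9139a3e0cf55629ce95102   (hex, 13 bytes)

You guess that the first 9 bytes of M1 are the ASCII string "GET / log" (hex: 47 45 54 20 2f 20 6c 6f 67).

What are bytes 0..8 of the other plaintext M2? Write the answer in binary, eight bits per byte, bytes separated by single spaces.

10101111 00011011 10111000 00010010 01110001 10110111 10100111 00111000 00101001

First, c1 ⊕ c2 = (M1 ⊕ K) ⊕ (M2 ⊕ K) = M1 ⊕ M2, so the key drops out. Then M2 = (M1 ⊕ M2) ⊕ M1 over the first 9 bytes.
byte 0: (41 ^ a9) ^ 47 = e8 ^ 47 = af
byte 1: (05 ^ 5b) ^ 45 = 5e ^ 45 = 1b
byte 2: (7d ^ 91) ^ 54 = ec ^ 54 = b8
byte 3: (0b ^ 39) ^ 20 = 32 ^ 20 = 12
byte 4: (fd ^ a3) ^ 2f = 5e ^ 2f = 71
byte 5: (77 ^ e0) ^ 20 = 97 ^ 20 = b7
byte 6: (04 ^ cf) ^ 6c = cb ^ 6c = a7
byte 7: (02 ^ 55) ^ 6f = 57 ^ 6f = 38
byte 8: (2c ^ 62) ^ 67 = 4e ^ 67 = 29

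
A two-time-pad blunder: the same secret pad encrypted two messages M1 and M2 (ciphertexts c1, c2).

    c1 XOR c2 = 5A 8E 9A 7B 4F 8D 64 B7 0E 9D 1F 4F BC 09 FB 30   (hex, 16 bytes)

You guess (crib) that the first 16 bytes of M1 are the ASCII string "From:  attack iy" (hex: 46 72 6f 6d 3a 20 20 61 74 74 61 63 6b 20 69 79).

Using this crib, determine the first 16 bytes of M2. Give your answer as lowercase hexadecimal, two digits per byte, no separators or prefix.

1cfcf51675ad44d67ae97e2cd7299249

Since c1 ⊕ c2 = M1 ⊕ M2, XORing with the guessed M1 bytes yields the corresponding M2 bytes: M2 = (c1 ⊕ c2) ⊕ M1.
5a xor 46 = 1c
8e xor 72 = fc
9a xor 6f = f5
7b xor 6d = 16
4f xor 3a = 75
8d xor 20 = ad
64 xor 20 = 44
b7 xor 61 = d6
0e xor 74 = 7a
9d xor 74 = e9
1f xor 61 = 7e
4f xor 63 = 2c
bc xor 6b = d7
09 xor 20 = 29
fb xor 69 = 92
30 xor 79 = 49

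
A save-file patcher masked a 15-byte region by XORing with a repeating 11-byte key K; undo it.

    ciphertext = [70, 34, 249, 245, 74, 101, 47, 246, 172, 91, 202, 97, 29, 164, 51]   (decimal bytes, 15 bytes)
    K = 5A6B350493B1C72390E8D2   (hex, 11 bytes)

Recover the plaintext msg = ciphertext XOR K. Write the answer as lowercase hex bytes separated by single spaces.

The 11-byte key repeats, so the effective keystream is 5a 6b 35 04 93 b1 c7 23 90 e8 d2 5a 6b 35 04.
byte 0: 46 xor 5a = 1c
byte 1: 22 xor 6b = 49
byte 2: f9 xor 35 = cc
byte 3: f5 xor 04 = f1
byte 4: 4a xor 93 = d9
byte 5: 65 xor b1 = d4
byte 6: 2f xor c7 = e8
byte 7: f6 xor 23 = d5
byte 8: ac xor 90 = 3c
byte 9: 5b xor e8 = b3
byte 10: ca xor d2 = 18
byte 11: 61 xor 5a = 3b
byte 12: 1d xor 6b = 76
byte 13: a4 xor 35 = 91
byte 14: 33 xor 04 = 37

1c 49 cc f1 d9 d4 e8 d5 3c b3 18 3b 76 91 37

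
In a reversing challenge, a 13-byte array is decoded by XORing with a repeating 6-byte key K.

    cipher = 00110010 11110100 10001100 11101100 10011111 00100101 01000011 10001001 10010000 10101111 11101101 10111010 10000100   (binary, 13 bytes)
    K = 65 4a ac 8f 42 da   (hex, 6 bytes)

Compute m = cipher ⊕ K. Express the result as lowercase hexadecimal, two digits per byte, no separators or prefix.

The 6-byte key repeats, so the effective keystream is 65 4a ac 8f 42 da 65 4a ac 8f 42 da 65.
byte 0: 32 ⊕ 65 = 57
byte 1: f4 ⊕ 4a = be
byte 2: 8c ⊕ ac = 20
byte 3: ec ⊕ 8f = 63
byte 4: 9f ⊕ 42 = dd
byte 5: 25 ⊕ da = ff
byte 6: 43 ⊕ 65 = 26
byte 7: 89 ⊕ 4a = c3
byte 8: 90 ⊕ ac = 3c
byte 9: af ⊕ 8f = 20
byte 10: ed ⊕ 42 = af
byte 11: ba ⊕ da = 60
byte 12: 84 ⊕ 65 = e1

57be2063ddff26c33c20af60e1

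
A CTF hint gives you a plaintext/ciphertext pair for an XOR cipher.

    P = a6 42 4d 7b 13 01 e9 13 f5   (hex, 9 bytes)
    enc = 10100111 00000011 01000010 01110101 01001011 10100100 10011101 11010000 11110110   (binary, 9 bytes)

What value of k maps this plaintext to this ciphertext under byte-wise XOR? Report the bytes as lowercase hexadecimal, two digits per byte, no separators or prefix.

01410f0e58a574c303

Since enc = P ⊕ k, XORing both sides with P gives k = P ⊕ enc.
10100110 XOR 10100111 = 00000001
01000010 XOR 00000011 = 01000001
01001101 XOR 01000010 = 00001111
01111011 XOR 01110101 = 00001110
00010011 XOR 01001011 = 01011000
00000001 XOR 10100100 = 10100101
11101001 XOR 10011101 = 01110100
00010011 XOR 11010000 = 11000011
11110101 XOR 11110110 = 00000011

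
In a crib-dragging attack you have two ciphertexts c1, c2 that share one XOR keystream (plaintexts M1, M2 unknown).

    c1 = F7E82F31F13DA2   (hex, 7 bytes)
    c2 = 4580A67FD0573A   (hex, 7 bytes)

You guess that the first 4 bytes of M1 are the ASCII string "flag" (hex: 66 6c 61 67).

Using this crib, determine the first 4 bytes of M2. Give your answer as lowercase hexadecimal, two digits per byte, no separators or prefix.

d404e829

First, c1 ⊕ c2 = (M1 ⊕ K) ⊕ (M2 ⊕ K) = M1 ⊕ M2, so the key drops out. Then M2 = (M1 ⊕ M2) ⊕ M1 over the first 4 bytes.
byte 0: (f7 xor 45) xor 66 = b2 xor 66 = d4
byte 1: (e8 xor 80) xor 6c = 68 xor 6c = 04
byte 2: (2f xor a6) xor 61 = 89 xor 61 = e8
byte 3: (31 xor 7f) xor 67 = 4e xor 67 = 29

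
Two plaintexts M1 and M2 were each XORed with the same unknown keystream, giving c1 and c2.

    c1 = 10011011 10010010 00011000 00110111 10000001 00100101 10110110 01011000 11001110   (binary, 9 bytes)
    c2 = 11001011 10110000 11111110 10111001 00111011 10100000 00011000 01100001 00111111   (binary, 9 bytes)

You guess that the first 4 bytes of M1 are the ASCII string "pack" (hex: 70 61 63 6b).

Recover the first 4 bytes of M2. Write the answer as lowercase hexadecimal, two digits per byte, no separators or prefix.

First, c1 ⊕ c2 = (M1 ⊕ K) ⊕ (M2 ⊕ K) = M1 ⊕ M2, so the key drops out. Then M2 = (M1 ⊕ M2) ⊕ M1 over the first 4 bytes.
byte 0: (9b XOR cb) XOR 70 = 50 XOR 70 = 20
byte 1: (92 XOR b0) XOR 61 = 22 XOR 61 = 43
byte 2: (18 XOR fe) XOR 63 = e6 XOR 63 = 85
byte 3: (37 XOR b9) XOR 6b = 8e XOR 6b = e5

204385e5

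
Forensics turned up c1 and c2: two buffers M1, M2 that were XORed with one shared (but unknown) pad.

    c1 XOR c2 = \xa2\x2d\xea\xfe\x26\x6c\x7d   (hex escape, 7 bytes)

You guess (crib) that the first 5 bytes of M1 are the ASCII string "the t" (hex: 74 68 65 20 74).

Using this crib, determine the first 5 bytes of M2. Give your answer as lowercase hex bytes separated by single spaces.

Since c1 ⊕ c2 = M1 ⊕ M2, XORing with the guessed M1 bytes yields the corresponding M2 bytes: M2 = (c1 ⊕ c2) ⊕ M1.
162 XOR 116 = 214
 45 XOR 104 =  69
234 XOR 101 = 143
254 XOR  32 = 222
 38 XOR 116 =  82

d6 45 8f de 52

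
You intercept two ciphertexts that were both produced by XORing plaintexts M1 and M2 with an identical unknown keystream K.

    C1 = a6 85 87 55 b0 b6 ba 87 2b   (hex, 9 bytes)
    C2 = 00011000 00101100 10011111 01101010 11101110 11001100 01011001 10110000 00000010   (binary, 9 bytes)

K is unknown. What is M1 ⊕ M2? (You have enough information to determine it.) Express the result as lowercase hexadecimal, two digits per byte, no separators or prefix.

bea9183f5e7ae33729

C1 ⊕ C2 = (M1 ⊕ K) ⊕ (M2 ⊕ K) = M1 ⊕ M2 — the shared key cancels under XOR.
a6 ⊕ 18 = be
85 ⊕ 2c = a9
87 ⊕ 9f = 18
55 ⊕ 6a = 3f
b0 ⊕ ee = 5e
b6 ⊕ cc = 7a
ba ⊕ 59 = e3
87 ⊕ b0 = 37
2b ⊕ 02 = 29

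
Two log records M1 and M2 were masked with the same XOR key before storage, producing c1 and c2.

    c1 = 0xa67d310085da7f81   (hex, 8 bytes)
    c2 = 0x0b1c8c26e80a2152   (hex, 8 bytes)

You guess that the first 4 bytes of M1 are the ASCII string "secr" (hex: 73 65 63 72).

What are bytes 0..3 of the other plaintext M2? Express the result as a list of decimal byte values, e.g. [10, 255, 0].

[222, 4, 222, 84]

First, c1 ⊕ c2 = (M1 ⊕ K) ⊕ (M2 ⊕ K) = M1 ⊕ M2, so the key drops out. Then M2 = (M1 ⊕ M2) ⊕ M1 over the first 4 bytes.
byte 0: (a6 ⊕ 0b) ⊕ 73 = ad ⊕ 73 = de
byte 1: (7d ⊕ 1c) ⊕ 65 = 61 ⊕ 65 = 04
byte 2: (31 ⊕ 8c) ⊕ 63 = bd ⊕ 63 = de
byte 3: (00 ⊕ 26) ⊕ 72 = 26 ⊕ 72 = 54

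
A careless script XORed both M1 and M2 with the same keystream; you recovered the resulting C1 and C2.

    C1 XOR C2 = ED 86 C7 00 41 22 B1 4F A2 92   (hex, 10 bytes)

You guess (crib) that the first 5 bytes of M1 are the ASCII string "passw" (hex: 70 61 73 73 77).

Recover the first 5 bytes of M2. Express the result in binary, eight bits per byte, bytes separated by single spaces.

Since C1 ⊕ C2 = M1 ⊕ M2, XORing with the guessed M1 bytes yields the corresponding M2 bytes: M2 = (C1 ⊕ C2) ⊕ M1.
ed xor 70 = 9d
86 xor 61 = e7
c7 xor 73 = b4
00 xor 73 = 73
41 xor 77 = 36

10011101 11100111 10110100 01110011 00110110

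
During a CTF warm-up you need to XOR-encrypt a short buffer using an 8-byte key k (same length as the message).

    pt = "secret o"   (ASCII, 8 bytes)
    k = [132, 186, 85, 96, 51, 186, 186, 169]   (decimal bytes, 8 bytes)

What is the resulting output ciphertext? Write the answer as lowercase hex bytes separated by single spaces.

f7 df 36 12 56 ce 9a c6

XOR is its own inverse, so applying the key byte-wise gives the result directly.
byte 0: 73 xor 84 = f7
byte 1: 65 xor ba = df
byte 2: 63 xor 55 = 36
byte 3: 72 xor 60 = 12
byte 4: 65 xor 33 = 56
byte 5: 74 xor ba = ce
byte 6: 20 xor ba = 9a
byte 7: 6f xor a9 = c6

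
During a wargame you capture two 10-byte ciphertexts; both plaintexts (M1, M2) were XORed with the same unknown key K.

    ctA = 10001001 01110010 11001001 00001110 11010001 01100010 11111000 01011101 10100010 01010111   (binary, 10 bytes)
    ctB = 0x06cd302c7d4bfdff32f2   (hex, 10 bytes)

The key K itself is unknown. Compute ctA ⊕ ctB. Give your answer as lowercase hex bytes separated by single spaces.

8f bf f9 22 ac 29 05 a2 90 a5

ctA ⊕ ctB = (M1 ⊕ K) ⊕ (M2 ⊕ K) = M1 ⊕ M2 — the shared key cancels under XOR.
byte 0: 89 XOR 06 = 8f
byte 1: 72 XOR cd = bf
byte 2: c9 XOR 30 = f9
byte 3: 0e XOR 2c = 22
byte 4: d1 XOR 7d = ac
byte 5: 62 XOR 4b = 29
byte 6: f8 XOR fd = 05
byte 7: 5d XOR ff = a2
byte 8: a2 XOR 32 = 90
byte 9: 57 XOR f2 = a5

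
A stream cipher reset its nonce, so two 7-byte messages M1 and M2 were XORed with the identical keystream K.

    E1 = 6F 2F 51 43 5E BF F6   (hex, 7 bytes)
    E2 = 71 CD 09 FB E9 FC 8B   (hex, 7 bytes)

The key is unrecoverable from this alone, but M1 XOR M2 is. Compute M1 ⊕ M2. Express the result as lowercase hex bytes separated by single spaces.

1e e2 58 b8 b7 43 7d

E1 ⊕ E2 = (M1 ⊕ K) ⊕ (M2 ⊕ K) = M1 ⊕ M2 — the shared key cancels under XOR.
111 ^ 113 =  30
 47 ^ 205 = 226
 81 ^   9 =  88
 67 ^ 251 = 184
 94 ^ 233 = 183
191 ^ 252 =  67
246 ^ 139 = 125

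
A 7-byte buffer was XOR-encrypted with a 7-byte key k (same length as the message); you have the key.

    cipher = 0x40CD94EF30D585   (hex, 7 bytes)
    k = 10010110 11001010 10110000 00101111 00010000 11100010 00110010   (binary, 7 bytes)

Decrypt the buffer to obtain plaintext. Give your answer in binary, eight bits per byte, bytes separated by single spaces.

01000000 XOR 10010110 = 11010110
11001101 XOR 11001010 = 00000111
10010100 XOR 10110000 = 00100100
11101111 XOR 00101111 = 11000000
00110000 XOR 00010000 = 00100000
11010101 XOR 11100010 = 00110111
10000101 XOR 00110010 = 10110111

11010110 00000111 00100100 11000000 00100000 00110111 10110111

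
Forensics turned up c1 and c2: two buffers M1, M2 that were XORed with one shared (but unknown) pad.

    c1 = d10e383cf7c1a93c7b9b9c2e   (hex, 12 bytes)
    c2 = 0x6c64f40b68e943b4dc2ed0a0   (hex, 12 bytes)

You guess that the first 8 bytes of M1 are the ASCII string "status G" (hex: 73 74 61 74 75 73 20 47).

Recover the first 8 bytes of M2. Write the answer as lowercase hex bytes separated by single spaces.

First, c1 ⊕ c2 = (M1 ⊕ K) ⊕ (M2 ⊕ K) = M1 ⊕ M2, so the key drops out. Then M2 = (M1 ⊕ M2) ⊕ M1 over the first 8 bytes.
byte 0: (d1 xor 6c) xor 73 = bd xor 73 = ce
byte 1: (0e xor 64) xor 74 = 6a xor 74 = 1e
byte 2: (38 xor f4) xor 61 = cc xor 61 = ad
byte 3: (3c xor 0b) xor 74 = 37 xor 74 = 43
byte 4: (f7 xor 68) xor 75 = 9f xor 75 = ea
byte 5: (c1 xor e9) xor 73 = 28 xor 73 = 5b
byte 6: (a9 xor 43) xor 20 = ea xor 20 = ca
byte 7: (3c xor b4) xor 47 = 88 xor 47 = cf

ce 1e ad 43 ea 5b ca cf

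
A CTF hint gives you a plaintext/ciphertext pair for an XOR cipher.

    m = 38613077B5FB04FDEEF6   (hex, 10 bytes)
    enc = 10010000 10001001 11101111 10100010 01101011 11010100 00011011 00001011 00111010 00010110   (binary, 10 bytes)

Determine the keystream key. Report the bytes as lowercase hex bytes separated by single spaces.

Since enc = m ⊕ key, XORing both sides with m gives key = m ⊕ enc.
38 xor 90 = a8
61 xor 89 = e8
30 xor ef = df
77 xor a2 = d5
b5 xor 6b = de
fb xor d4 = 2f
04 xor 1b = 1f
fd xor 0b = f6
ee xor 3a = d4
f6 xor 16 = e0

a8 e8 df d5 de 2f 1f f6 d4 e0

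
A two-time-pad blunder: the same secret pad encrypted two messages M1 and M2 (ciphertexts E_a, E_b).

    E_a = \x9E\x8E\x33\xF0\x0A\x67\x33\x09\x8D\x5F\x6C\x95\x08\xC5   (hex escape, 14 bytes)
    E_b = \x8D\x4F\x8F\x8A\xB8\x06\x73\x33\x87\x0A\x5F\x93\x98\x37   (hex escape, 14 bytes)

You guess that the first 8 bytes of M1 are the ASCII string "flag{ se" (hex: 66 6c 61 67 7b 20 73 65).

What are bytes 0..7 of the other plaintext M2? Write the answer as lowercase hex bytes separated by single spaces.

75 ad dd 1d c9 41 33 5f

First, E_a ⊕ E_b = (M1 ⊕ K) ⊕ (M2 ⊕ K) = M1 ⊕ M2, so the key drops out. Then M2 = (M1 ⊕ M2) ⊕ M1 over the first 8 bytes.
byte 0: (9e ^ 8d) ^ 66 = 13 ^ 66 = 75
byte 1: (8e ^ 4f) ^ 6c = c1 ^ 6c = ad
byte 2: (33 ^ 8f) ^ 61 = bc ^ 61 = dd
byte 3: (f0 ^ 8a) ^ 67 = 7a ^ 67 = 1d
byte 4: (0a ^ b8) ^ 7b = b2 ^ 7b = c9
byte 5: (67 ^ 06) ^ 20 = 61 ^ 20 = 41
byte 6: (33 ^ 73) ^ 73 = 40 ^ 73 = 33
byte 7: (09 ^ 33) ^ 65 = 3a ^ 65 = 5f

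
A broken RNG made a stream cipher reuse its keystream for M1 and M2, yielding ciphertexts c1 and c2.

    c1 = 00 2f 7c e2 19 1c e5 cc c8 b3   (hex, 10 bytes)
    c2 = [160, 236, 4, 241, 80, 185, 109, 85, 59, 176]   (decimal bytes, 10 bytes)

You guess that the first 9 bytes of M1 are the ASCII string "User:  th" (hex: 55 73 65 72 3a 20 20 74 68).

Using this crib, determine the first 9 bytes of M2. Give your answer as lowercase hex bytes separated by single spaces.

First, c1 ⊕ c2 = (M1 ⊕ K) ⊕ (M2 ⊕ K) = M1 ⊕ M2, so the key drops out. Then M2 = (M1 ⊕ M2) ⊕ M1 over the first 9 bytes.
byte 0: (00 XOR a0) XOR 55 = a0 XOR 55 = f5
byte 1: (2f XOR ec) XOR 73 = c3 XOR 73 = b0
byte 2: (7c XOR 04) XOR 65 = 78 XOR 65 = 1d
byte 3: (e2 XOR f1) XOR 72 = 13 XOR 72 = 61
byte 4: (19 XOR 50) XOR 3a = 49 XOR 3a = 73
byte 5: (1c XOR b9) XOR 20 = a5 XOR 20 = 85
byte 6: (e5 XOR 6d) XOR 20 = 88 XOR 20 = a8
byte 7: (cc XOR 55) XOR 74 = 99 XOR 74 = ed
byte 8: (c8 XOR 3b) XOR 68 = f3 XOR 68 = 9b

f5 b0 1d 61 73 85 a8 ed 9b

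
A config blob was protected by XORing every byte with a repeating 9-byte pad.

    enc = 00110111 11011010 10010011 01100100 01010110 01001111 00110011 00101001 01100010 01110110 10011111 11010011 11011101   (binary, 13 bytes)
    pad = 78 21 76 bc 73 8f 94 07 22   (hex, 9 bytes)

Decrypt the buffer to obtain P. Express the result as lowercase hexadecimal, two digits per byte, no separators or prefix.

4ffbe5d825c0a72e400ebea561

The 9-byte key repeats, so the effective keystream is 78 21 76 bc 73 8f 94 07 22 78 21 76 bc.
byte 0: 00110111 xor 01111000 = 01001111
byte 1: 11011010 xor 00100001 = 11111011
byte 2: 10010011 xor 01110110 = 11100101
byte 3: 01100100 xor 10111100 = 11011000
byte 4: 01010110 xor 01110011 = 00100101
byte 5: 01001111 xor 10001111 = 11000000
byte 6: 00110011 xor 10010100 = 10100111
byte 7: 00101001 xor 00000111 = 00101110
byte 8: 01100010 xor 00100010 = 01000000
byte 9: 01110110 xor 01111000 = 00001110
byte 10: 10011111 xor 00100001 = 10111110
byte 11: 11010011 xor 01110110 = 10100101
byte 12: 11011101 xor 10111100 = 01100001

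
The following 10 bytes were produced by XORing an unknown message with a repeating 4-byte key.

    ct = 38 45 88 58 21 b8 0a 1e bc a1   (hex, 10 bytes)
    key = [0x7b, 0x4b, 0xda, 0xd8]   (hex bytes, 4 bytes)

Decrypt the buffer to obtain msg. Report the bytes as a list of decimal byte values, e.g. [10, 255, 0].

[67, 14, 82, 128, 90, 243, 208, 198, 199, 234]

The 4-byte key repeats, so the effective keystream is 7b 4b da d8 7b 4b da d8 7b 4b.
byte 0:  56 XOR 123 =  67
byte 1:  69 XOR  75 =  14
byte 2: 136 XOR 218 =  82
byte 3:  88 XOR 216 = 128
byte 4:  33 XOR 123 =  90
byte 5: 184 XOR  75 = 243
byte 6:  10 XOR 218 = 208
byte 7:  30 XOR 216 = 198
byte 8: 188 XOR 123 = 199
byte 9: 161 XOR  75 = 234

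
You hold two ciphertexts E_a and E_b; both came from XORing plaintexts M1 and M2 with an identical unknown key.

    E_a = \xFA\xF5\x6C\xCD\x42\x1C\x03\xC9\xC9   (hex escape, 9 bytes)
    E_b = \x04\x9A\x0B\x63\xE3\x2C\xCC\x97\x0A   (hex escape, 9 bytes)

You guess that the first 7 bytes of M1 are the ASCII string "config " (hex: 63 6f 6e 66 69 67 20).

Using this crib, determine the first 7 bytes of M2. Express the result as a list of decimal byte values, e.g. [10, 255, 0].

[157, 0, 9, 200, 200, 87, 239]

First, E_a ⊕ E_b = (M1 ⊕ K) ⊕ (M2 ⊕ K) = M1 ⊕ M2, so the key drops out. Then M2 = (M1 ⊕ M2) ⊕ M1 over the first 7 bytes.
byte 0: (fa ⊕ 04) ⊕ 63 = fe ⊕ 63 = 9d
byte 1: (f5 ⊕ 9a) ⊕ 6f = 6f ⊕ 6f = 00
byte 2: (6c ⊕ 0b) ⊕ 6e = 67 ⊕ 6e = 09
byte 3: (cd ⊕ 63) ⊕ 66 = ae ⊕ 66 = c8
byte 4: (42 ⊕ e3) ⊕ 69 = a1 ⊕ 69 = c8
byte 5: (1c ⊕ 2c) ⊕ 67 = 30 ⊕ 67 = 57
byte 6: (03 ⊕ cc) ⊕ 20 = cf ⊕ 20 = ef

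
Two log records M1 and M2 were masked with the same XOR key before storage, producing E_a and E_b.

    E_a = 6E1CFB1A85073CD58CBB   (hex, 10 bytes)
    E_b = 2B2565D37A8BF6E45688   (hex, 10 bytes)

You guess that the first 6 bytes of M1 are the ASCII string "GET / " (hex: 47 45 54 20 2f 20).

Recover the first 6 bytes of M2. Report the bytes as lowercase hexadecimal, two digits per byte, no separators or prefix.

027ccae9d0ac

First, E_a ⊕ E_b = (M1 ⊕ K) ⊕ (M2 ⊕ K) = M1 ⊕ M2, so the key drops out. Then M2 = (M1 ⊕ M2) ⊕ M1 over the first 6 bytes.
byte 0: (6e xor 2b) xor 47 = 45 xor 47 = 02
byte 1: (1c xor 25) xor 45 = 39 xor 45 = 7c
byte 2: (fb xor 65) xor 54 = 9e xor 54 = ca
byte 3: (1a xor d3) xor 20 = c9 xor 20 = e9
byte 4: (85 xor 7a) xor 2f = ff xor 2f = d0
byte 5: (07 xor 8b) xor 20 = 8c xor 20 = ac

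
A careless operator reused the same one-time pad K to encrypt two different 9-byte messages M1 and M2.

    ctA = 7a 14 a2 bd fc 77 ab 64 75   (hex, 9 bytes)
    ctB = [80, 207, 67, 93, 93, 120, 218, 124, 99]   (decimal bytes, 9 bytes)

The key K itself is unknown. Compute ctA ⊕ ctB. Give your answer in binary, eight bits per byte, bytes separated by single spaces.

ctA ⊕ ctB = (M1 ⊕ K) ⊕ (M2 ⊕ K) = M1 ⊕ M2 — the shared key cancels under XOR.
7a ^ 50 = 2a
14 ^ cf = db
a2 ^ 43 = e1
bd ^ 5d = e0
fc ^ 5d = a1
77 ^ 78 = 0f
ab ^ da = 71
64 ^ 7c = 18
75 ^ 63 = 16

00101010 11011011 11100001 11100000 10100001 00001111 01110001 00011000 00010110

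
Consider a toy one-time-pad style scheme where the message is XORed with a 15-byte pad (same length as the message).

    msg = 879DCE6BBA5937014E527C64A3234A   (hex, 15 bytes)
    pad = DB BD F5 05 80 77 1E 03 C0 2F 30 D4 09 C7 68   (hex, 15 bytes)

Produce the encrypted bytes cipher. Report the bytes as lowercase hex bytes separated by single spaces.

5c 20 3b 6e 3a 2e 29 02 8e 7d 4c b0 aa e4 22

XOR is its own inverse, so applying the key byte-wise gives the result directly.
10000111 XOR 11011011 = 01011100
10011101 XOR 10111101 = 00100000
11001110 XOR 11110101 = 00111011
01101011 XOR 00000101 = 01101110
10111010 XOR 10000000 = 00111010
01011001 XOR 01110111 = 00101110
00110111 XOR 00011110 = 00101001
00000001 XOR 00000011 = 00000010
01001110 XOR 11000000 = 10001110
01010010 XOR 00101111 = 01111101
01111100 XOR 00110000 = 01001100
01100100 XOR 11010100 = 10110000
10100011 XOR 00001001 = 10101010
00100011 XOR 11000111 = 11100100
01001010 XOR 01101000 = 00100010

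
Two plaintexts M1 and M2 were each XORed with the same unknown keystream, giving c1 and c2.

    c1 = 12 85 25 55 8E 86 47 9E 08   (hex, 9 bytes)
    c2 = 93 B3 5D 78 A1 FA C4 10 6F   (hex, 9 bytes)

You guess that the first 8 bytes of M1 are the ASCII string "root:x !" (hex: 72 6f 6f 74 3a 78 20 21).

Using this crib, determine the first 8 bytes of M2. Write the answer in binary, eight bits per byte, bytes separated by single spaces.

11110011 01011001 00010111 01011001 00010101 00000100 10100011 10101111

First, c1 ⊕ c2 = (M1 ⊕ K) ⊕ (M2 ⊕ K) = M1 ⊕ M2, so the key drops out. Then M2 = (M1 ⊕ M2) ⊕ M1 over the first 8 bytes.
byte 0: (12 XOR 93) XOR 72 = 81 XOR 72 = f3
byte 1: (85 XOR b3) XOR 6f = 36 XOR 6f = 59
byte 2: (25 XOR 5d) XOR 6f = 78 XOR 6f = 17
byte 3: (55 XOR 78) XOR 74 = 2d XOR 74 = 59
byte 4: (8e XOR a1) XOR 3a = 2f XOR 3a = 15
byte 5: (86 XOR fa) XOR 78 = 7c XOR 78 = 04
byte 6: (47 XOR c4) XOR 20 = 83 XOR 20 = a3
byte 7: (9e XOR 10) XOR 21 = 8e XOR 21 = af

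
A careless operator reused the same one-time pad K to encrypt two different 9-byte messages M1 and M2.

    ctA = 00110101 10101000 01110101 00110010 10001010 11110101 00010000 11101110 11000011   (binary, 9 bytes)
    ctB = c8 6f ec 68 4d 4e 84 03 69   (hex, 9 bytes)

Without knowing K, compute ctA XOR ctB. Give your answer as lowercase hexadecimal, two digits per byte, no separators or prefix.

fdc7995ac7bb94edaa

ctA ⊕ ctB = (M1 ⊕ K) ⊕ (M2 ⊕ K) = M1 ⊕ M2 — the shared key cancels under XOR.
35 XOR c8 = fd
a8 XOR 6f = c7
75 XOR ec = 99
32 XOR 68 = 5a
8a XOR 4d = c7
f5 XOR 4e = bb
10 XOR 84 = 94
ee XOR 03 = ed
c3 XOR 69 = aa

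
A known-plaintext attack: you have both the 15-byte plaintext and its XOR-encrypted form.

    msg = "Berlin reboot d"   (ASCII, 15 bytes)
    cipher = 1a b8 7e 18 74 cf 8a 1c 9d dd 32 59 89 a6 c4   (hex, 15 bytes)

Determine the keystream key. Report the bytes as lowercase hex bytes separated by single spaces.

58 dd 0c 74 1d a1 aa 6e f8 bf 5d 36 fd 86 a0

Since cipher = msg ⊕ key, XORing both sides with msg gives key = msg ⊕ cipher.
01000010 XOR 00011010 = 01011000
01100101 XOR 10111000 = 11011101
01110010 XOR 01111110 = 00001100
01101100 XOR 00011000 = 01110100
01101001 XOR 01110100 = 00011101
01101110 XOR 11001111 = 10100001
00100000 XOR 10001010 = 10101010
01110010 XOR 00011100 = 01101110
01100101 XOR 10011101 = 11111000
01100010 XOR 11011101 = 10111111
01101111 XOR 00110010 = 01011101
01101111 XOR 01011001 = 00110110
01110100 XOR 10001001 = 11111101
00100000 XOR 10100110 = 10000110
01100100 XOR 11000100 = 10100000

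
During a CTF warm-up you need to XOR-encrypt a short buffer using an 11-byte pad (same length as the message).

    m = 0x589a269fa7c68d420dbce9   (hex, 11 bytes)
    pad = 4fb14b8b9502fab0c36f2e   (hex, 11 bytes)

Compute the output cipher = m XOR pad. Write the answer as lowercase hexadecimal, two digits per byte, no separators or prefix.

XOR is its own inverse, so applying the key byte-wise gives the result directly.
 88 ^  79 =  23
154 ^ 177 =  43
 38 ^  75 = 109
159 ^ 139 =  20
167 ^ 149 =  50
198 ^   2 = 196
141 ^ 250 = 119
 66 ^ 176 = 242
 13 ^ 195 = 206
188 ^ 111 = 211
233 ^  46 = 199

172b6d1432c477f2ced3c7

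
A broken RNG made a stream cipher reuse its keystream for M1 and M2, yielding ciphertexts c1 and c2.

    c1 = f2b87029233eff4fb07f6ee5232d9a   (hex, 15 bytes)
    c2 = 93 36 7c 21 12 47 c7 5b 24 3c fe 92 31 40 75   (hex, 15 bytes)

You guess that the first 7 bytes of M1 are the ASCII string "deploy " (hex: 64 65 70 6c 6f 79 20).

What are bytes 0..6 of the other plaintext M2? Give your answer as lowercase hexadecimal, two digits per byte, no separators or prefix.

First, c1 ⊕ c2 = (M1 ⊕ K) ⊕ (M2 ⊕ K) = M1 ⊕ M2, so the key drops out. Then M2 = (M1 ⊕ M2) ⊕ M1 over the first 7 bytes.
byte 0: (f2 ^ 93) ^ 64 = 61 ^ 64 = 05
byte 1: (b8 ^ 36) ^ 65 = 8e ^ 65 = eb
byte 2: (70 ^ 7c) ^ 70 = 0c ^ 70 = 7c
byte 3: (29 ^ 21) ^ 6c = 08 ^ 6c = 64
byte 4: (23 ^ 12) ^ 6f = 31 ^ 6f = 5e
byte 5: (3e ^ 47) ^ 79 = 79 ^ 79 = 00
byte 6: (ff ^ c7) ^ 20 = 38 ^ 20 = 18

05eb7c645e0018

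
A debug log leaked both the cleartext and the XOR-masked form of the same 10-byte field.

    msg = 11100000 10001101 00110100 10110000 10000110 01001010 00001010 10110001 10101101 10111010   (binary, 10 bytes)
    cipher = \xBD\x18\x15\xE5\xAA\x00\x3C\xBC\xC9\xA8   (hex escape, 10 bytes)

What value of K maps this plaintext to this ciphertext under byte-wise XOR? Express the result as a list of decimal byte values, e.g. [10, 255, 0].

[93, 149, 33, 85, 44, 74, 54, 13, 100, 18]

Since cipher = msg ⊕ K, XORing both sides with msg gives K = msg ⊕ cipher.
e0 ⊕ bd = 5d
8d ⊕ 18 = 95
34 ⊕ 15 = 21
b0 ⊕ e5 = 55
86 ⊕ aa = 2c
4a ⊕ 00 = 4a
0a ⊕ 3c = 36
b1 ⊕ bc = 0d
ad ⊕ c9 = 64
ba ⊕ a8 = 12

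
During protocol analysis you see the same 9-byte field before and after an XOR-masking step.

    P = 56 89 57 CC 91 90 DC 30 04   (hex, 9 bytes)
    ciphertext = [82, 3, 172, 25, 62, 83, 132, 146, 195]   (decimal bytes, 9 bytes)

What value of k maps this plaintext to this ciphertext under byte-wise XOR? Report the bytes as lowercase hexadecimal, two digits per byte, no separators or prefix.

048afbd5afc358a2c7

Since ciphertext = P ⊕ k, XORing both sides with P gives k = P ⊕ ciphertext.
 86 ⊕  82 =   4
137 ⊕   3 = 138
 87 ⊕ 172 = 251
204 ⊕  25 = 213
145 ⊕  62 = 175
144 ⊕  83 = 195
220 ⊕ 132 =  88
 48 ⊕ 146 = 162
  4 ⊕ 195 = 199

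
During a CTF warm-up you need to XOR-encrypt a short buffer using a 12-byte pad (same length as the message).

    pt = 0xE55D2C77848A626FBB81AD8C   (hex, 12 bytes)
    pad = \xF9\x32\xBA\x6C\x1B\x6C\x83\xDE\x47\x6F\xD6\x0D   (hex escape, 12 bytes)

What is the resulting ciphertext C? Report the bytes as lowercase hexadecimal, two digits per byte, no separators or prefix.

1c6f961b9fe6e1b1fcee7b81

e5 ⊕ f9 = 1c
5d ⊕ 32 = 6f
2c ⊕ ba = 96
77 ⊕ 6c = 1b
84 ⊕ 1b = 9f
8a ⊕ 6c = e6
62 ⊕ 83 = e1
6f ⊕ de = b1
bb ⊕ 47 = fc
81 ⊕ 6f = ee
ad ⊕ d6 = 7b
8c ⊕ 0d = 81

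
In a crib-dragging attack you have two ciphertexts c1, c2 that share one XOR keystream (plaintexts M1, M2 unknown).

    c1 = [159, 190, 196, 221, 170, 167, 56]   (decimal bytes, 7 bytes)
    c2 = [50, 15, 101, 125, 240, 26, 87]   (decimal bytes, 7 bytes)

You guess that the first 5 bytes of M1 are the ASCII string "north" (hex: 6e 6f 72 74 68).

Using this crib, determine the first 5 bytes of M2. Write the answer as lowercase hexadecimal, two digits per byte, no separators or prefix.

First, c1 ⊕ c2 = (M1 ⊕ K) ⊕ (M2 ⊕ K) = M1 ⊕ M2, so the key drops out. Then M2 = (M1 ⊕ M2) ⊕ M1 over the first 5 bytes.
byte 0: (9f xor 32) xor 6e = ad xor 6e = c3
byte 1: (be xor 0f) xor 6f = b1 xor 6f = de
byte 2: (c4 xor 65) xor 72 = a1 xor 72 = d3
byte 3: (dd xor 7d) xor 74 = a0 xor 74 = d4
byte 4: (aa xor f0) xor 68 = 5a xor 68 = 32

c3ded3d432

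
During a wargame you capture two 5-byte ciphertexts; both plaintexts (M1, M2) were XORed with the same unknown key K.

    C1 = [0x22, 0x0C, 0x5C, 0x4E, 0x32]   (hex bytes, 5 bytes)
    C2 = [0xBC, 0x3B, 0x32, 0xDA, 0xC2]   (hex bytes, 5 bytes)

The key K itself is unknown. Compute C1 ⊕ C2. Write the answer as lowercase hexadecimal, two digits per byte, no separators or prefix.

9e376e94f0

C1 ⊕ C2 = (M1 ⊕ K) ⊕ (M2 ⊕ K) = M1 ⊕ M2 — the shared key cancels under XOR.
byte 0: 00100010 ⊕ 10111100 = 10011110
byte 1: 00001100 ⊕ 00111011 = 00110111
byte 2: 01011100 ⊕ 00110010 = 01101110
byte 3: 01001110 ⊕ 11011010 = 10010100
byte 4: 00110010 ⊕ 11000010 = 11110000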